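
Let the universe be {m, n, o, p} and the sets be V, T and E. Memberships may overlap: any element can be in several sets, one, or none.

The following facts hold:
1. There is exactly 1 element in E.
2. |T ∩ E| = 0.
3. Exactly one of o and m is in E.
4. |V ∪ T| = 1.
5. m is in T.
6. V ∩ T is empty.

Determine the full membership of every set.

V = {}; T = {m}; E = {o}

From (5): m ∈ T.
(6) (disjoint): m ∉ V.
Suppose m ∈ E: no assignment then satisfies all the clues, so m ∉ E.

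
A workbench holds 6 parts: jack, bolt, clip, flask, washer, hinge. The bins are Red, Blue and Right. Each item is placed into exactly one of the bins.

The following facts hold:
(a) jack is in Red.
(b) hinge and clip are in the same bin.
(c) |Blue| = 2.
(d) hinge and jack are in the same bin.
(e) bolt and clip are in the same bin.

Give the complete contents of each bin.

Red = {bolt, clip, hinge, jack}; Blue = {flask, washer}; Right = {}

From (a): jack ∈ Red.
(d): hinge matches jack: hinge ∈ Red.
(b): clip matches hinge: clip ∈ Red.
(e): bolt matches clip: bolt ∈ Red.
(c): only 2 candidates remain for Blue, so all are in.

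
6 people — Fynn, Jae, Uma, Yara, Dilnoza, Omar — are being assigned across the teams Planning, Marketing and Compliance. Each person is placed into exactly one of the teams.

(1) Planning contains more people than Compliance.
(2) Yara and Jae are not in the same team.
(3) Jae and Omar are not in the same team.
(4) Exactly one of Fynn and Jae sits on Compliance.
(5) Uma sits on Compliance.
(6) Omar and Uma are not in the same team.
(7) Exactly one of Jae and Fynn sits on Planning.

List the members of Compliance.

Compliance = {Jae, Uma}

From (5): Uma ∈ Compliance.
(6): Omar ∉ Compliance.
Suppose Fynn ∈ Compliance: no assignment then satisfies all the clues, so Fynn ∉ Compliance.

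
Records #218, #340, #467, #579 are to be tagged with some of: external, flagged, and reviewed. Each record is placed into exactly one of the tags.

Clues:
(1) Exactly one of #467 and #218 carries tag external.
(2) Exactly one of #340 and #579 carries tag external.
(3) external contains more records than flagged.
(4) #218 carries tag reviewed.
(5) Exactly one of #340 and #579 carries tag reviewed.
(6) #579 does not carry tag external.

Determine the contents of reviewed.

From (4): #218 ∈ reviewed.
From (6): #579 ∉ external.
(1) (exactly one): #467 ∈ external.
(2) (exactly one): #340 ∈ external.
(5) (exactly one): #579 ∈ reviewed.

reviewed = {#218, #579}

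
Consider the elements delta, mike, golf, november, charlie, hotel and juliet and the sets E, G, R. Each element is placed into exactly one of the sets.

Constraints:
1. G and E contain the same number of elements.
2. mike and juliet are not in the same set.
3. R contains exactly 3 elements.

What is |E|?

2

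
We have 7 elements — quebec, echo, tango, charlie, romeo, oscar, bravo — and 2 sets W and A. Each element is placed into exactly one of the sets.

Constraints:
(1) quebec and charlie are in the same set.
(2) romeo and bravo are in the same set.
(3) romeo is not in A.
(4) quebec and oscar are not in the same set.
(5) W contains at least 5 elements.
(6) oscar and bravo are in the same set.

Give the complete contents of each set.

From (3): romeo ∉ A.
(2): bravo matches romeo: bravo ∉ A.
(6): oscar matches bravo: oscar ∉ A.
Only one set left: romeo ∈ W.
Only one set left: oscar ∈ W.
Only one set left: bravo ∈ W.
(4): quebec ∉ W.
Only one set left: quebec ∈ A.
(1): charlie matches quebec: charlie ∉ W.
(1): charlie matches quebec: charlie ∈ A.
(5): only 5 candidates remain for W, so all are in.

W = {bravo, echo, oscar, romeo, tango}; A = {charlie, quebec}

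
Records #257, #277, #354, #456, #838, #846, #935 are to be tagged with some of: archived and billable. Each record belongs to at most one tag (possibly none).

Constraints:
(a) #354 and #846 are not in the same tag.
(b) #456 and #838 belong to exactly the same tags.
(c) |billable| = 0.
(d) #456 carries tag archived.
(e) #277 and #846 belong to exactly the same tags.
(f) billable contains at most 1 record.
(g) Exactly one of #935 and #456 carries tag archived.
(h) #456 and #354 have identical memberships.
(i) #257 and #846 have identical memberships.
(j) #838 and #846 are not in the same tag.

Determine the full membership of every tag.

archived = {#354, #456, #838}; billable = {}

From (d): #456 ∈ archived.
(b): #838 matches #456: #838 ∈ archived.
(c): billable already has 0, so the rest are out.
(g) (exactly one): #935 ∉ archived.
(h): #354 matches #456: #354 ∈ archived.
(j): #846 ∉ archived.
(e): #277 matches #846: #277 ∉ archived.
(i): #257 matches #846: #257 ∉ archived.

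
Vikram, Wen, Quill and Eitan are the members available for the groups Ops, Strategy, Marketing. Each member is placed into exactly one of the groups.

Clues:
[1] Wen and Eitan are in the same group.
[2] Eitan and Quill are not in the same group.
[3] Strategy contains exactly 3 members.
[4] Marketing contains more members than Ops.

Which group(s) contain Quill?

Quill: Marketing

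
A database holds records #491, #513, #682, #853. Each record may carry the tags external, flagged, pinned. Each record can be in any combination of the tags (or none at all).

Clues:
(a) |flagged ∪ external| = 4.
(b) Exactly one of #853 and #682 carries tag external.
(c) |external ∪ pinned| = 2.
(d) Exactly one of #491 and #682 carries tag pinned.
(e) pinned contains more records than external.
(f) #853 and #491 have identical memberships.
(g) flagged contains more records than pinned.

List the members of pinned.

pinned = {#513, #682}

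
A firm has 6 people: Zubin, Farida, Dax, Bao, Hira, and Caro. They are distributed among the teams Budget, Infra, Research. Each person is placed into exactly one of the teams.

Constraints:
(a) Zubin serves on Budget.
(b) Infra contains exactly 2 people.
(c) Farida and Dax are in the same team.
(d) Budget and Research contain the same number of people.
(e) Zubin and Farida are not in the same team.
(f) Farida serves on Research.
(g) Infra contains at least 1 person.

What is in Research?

Research = {Dax, Farida}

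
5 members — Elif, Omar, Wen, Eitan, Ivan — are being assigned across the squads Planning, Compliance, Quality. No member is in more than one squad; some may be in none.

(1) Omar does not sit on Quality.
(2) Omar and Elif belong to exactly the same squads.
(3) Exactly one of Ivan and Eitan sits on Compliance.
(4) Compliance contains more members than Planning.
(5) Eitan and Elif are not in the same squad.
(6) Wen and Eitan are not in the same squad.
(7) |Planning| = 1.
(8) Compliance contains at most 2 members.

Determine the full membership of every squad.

Planning = {Eitan}; Compliance = {Ivan, Wen}; Quality = {}

From (1): Omar ∉ Quality.
(2): Elif matches Omar: Elif ∉ Quality.
Suppose Elif ∈ Planning: no assignment then satisfies all the clues, so Elif ∉ Planning.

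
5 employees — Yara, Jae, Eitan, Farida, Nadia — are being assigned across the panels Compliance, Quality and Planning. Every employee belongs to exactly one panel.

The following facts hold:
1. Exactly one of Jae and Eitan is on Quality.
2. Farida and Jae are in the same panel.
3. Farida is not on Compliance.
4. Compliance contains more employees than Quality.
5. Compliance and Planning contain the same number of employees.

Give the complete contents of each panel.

Compliance = {Nadia, Yara}; Quality = {Eitan}; Planning = {Farida, Jae}

From (3): Farida ∉ Compliance.
(2): Jae matches Farida: Jae ∉ Compliance.
Suppose Yara ∉ Compliance: no assignment then satisfies all the clues, so Yara ∈ Compliance.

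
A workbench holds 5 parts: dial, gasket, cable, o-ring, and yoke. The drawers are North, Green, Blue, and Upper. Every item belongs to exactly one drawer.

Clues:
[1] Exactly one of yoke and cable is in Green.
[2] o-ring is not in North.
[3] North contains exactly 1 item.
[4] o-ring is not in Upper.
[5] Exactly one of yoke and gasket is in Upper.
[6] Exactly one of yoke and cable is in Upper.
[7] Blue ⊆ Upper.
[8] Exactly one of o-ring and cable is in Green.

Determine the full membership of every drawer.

North = {dial}; Green = {o-ring, yoke}; Blue = {}; Upper = {cable, gasket}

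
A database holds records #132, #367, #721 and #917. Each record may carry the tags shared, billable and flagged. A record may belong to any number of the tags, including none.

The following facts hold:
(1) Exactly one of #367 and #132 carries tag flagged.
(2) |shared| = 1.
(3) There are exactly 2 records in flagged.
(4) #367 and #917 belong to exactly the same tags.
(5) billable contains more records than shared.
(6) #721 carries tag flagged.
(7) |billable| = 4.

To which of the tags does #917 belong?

#917: billable

From (6): #721 ∈ flagged.
(7): only 4 candidates remain for billable, so all are in.
Suppose #917 ∈ shared: no assignment then satisfies all the clues, so #917 ∉ shared.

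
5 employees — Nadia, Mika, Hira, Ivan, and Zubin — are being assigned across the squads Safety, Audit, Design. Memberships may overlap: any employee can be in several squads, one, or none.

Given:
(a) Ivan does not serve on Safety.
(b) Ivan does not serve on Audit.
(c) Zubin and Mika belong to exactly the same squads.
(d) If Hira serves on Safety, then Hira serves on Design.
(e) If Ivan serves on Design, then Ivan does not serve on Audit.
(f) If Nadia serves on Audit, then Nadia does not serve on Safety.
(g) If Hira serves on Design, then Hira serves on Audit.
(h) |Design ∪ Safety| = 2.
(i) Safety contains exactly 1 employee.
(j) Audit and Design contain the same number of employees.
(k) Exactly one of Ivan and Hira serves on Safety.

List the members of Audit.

Audit = {Hira, Nadia}

From (a): Ivan ∉ Safety.
From (b): Ivan ∉ Audit.
(k) (exactly one): Hira ∈ Safety.
(d): Hira ∈ Design.
(g): Hira ∈ Audit.
(i): Safety already has 1, so the rest are out.
Suppose Nadia ∉ Audit: no assignment then satisfies all the clues, so Nadia ∈ Audit.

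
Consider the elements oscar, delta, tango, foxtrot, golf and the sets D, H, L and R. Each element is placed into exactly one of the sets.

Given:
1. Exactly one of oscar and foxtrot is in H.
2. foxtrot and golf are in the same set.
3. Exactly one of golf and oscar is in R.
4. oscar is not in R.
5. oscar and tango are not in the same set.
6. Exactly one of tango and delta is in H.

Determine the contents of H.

H = {delta, oscar}

From (4): oscar ∉ R.
(3) (exactly one): golf ∈ R.
(2): foxtrot matches golf: foxtrot ∉ D.
(2): foxtrot matches golf: foxtrot ∉ H.
(2): foxtrot matches golf: foxtrot ∉ L.
(2): foxtrot matches golf: foxtrot ∈ R.
(1) (exactly one): oscar ∈ H.
(5): tango ∉ H.
(6) (exactly one): delta ∈ H.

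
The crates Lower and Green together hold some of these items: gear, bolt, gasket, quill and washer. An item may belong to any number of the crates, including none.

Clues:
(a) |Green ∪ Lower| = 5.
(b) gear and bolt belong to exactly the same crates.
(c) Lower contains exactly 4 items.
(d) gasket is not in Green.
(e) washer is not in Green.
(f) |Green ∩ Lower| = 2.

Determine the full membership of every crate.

Lower = {bolt, gasket, gear, washer}; Green = {bolt, gear, quill}

From (d): gasket ∉ Green.
From (e): washer ∉ Green.
Suppose gear ∉ Lower: no assignment then satisfies all the clues, so gear ∈ Lower.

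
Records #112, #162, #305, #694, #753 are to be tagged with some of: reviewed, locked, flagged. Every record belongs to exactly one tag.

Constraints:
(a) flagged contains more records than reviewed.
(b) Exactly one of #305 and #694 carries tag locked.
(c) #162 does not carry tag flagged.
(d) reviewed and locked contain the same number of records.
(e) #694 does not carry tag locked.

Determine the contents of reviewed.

reviewed = {#162}

From (c): #162 ∉ flagged.
From (e): #694 ∉ locked.
(b) (exactly one): #305 ∈ locked.
Suppose #112 ∈ reviewed: no assignment then satisfies all the clues, so #112 ∉ reviewed.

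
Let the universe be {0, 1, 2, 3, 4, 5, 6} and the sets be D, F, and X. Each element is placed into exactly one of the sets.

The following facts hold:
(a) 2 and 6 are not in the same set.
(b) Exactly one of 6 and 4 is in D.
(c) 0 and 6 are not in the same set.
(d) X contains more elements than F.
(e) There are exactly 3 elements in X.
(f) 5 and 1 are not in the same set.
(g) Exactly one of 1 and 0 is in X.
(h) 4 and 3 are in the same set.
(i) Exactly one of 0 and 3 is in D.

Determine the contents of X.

X = {0, 2, 5}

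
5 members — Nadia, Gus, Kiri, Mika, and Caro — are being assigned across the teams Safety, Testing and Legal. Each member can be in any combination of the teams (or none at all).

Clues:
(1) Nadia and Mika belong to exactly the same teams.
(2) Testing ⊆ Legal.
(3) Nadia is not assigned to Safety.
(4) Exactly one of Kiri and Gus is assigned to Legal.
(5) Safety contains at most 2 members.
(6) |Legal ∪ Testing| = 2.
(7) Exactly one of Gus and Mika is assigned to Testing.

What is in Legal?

From (3): Nadia ∉ Safety.
(1): Mika matches Nadia: Mika ∉ Safety.
Suppose Nadia ∈ Legal: no assignment then satisfies all the clues, so Nadia ∉ Legal.

Legal = {Caro, Gus}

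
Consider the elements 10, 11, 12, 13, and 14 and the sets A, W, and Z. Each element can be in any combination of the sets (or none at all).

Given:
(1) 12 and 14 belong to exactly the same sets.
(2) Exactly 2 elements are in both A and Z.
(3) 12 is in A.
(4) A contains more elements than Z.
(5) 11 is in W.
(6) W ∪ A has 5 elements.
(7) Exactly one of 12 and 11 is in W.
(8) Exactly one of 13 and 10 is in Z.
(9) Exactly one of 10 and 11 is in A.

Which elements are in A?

A = {11, 12, 13, 14}

From (3): 12 ∈ A.
From (5): 11 ∈ W.
(1): 14 matches 12: 14 ∈ A.
(7) (exactly one): 12 ∉ W.
(1): 14 matches 12: 14 ∉ W.
Suppose 10 ∈ A: no assignment then satisfies all the clues, so 10 ∉ A.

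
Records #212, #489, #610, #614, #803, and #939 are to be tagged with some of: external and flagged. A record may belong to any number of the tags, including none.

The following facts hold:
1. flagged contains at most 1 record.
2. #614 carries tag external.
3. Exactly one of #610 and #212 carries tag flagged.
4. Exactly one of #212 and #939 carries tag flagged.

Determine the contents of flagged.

flagged = {#212}

From (2): #614 ∈ external.
Suppose #212 ∉ flagged: no assignment then satisfies all the clues, so #212 ∈ flagged.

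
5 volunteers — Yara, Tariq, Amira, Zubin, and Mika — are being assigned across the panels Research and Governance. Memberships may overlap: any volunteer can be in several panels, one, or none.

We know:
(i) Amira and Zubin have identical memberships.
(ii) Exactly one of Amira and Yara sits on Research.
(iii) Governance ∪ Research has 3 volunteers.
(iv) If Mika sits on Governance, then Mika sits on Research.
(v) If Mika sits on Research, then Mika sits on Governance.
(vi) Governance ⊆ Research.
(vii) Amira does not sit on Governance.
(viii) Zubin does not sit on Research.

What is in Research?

Research = {Mika, Tariq, Yara}

From (vii): Amira ∉ Governance.
From (viii): Zubin ∉ Research.
(i): Amira matches Zubin: Amira ∉ Research.
(i): Zubin matches Amira: Zubin ∉ Governance.
(ii) (exactly one): Yara ∈ Research.
Suppose Tariq ∉ Research: no assignment then satisfies all the clues, so Tariq ∈ Research.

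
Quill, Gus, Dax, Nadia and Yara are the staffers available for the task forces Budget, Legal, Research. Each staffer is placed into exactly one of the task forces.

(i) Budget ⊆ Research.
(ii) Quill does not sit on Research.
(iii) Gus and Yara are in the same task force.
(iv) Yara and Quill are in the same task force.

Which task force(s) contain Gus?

Gus: Legal

From (ii): Quill ∉ Research.
(i) contrapositive: Quill ∉ Budget.
(iv): Yara matches Quill: Yara ∉ Budget.
(iv): Yara matches Quill: Yara ∉ Research.
Only one task force left: Quill ∈ Legal.
Only one task force left: Yara ∈ Legal.
(iii): Gus matches Yara: Gus ∉ Budget.
(iii): Gus matches Yara: Gus ∈ Legal.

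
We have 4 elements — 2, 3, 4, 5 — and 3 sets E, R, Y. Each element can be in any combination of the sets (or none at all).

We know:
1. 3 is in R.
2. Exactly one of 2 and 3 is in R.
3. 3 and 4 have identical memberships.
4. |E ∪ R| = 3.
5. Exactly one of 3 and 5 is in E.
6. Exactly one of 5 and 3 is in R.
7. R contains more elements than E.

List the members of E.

E = {5}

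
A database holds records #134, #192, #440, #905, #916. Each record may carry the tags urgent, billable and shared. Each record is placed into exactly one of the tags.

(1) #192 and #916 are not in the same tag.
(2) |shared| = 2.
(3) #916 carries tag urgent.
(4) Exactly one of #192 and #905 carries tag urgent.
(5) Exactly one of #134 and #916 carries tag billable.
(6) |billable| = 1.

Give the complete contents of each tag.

urgent = {#905, #916}; billable = {#134}; shared = {#192, #440}

From (3): #916 ∈ urgent.
(1): #192 ∉ urgent.
(4) (exactly one): #905 ∈ urgent.
(5) (exactly one): #134 ∈ billable.
(6): billable already has 1, so the rest are out.
Only one tag left: #192 ∈ shared.
(2): only 2 candidates remain for shared, so all are in.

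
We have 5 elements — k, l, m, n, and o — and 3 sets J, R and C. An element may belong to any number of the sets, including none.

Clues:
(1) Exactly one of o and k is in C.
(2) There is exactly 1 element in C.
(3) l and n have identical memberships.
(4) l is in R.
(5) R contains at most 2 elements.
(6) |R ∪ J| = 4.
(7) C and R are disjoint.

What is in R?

R = {l, n}

From (4): l ∈ R.
(3): n matches l: n ∈ R.
(5): R already has 2, so the rest are out.
(7) (disjoint): l ∉ C.
(7) (disjoint): n ∉ C.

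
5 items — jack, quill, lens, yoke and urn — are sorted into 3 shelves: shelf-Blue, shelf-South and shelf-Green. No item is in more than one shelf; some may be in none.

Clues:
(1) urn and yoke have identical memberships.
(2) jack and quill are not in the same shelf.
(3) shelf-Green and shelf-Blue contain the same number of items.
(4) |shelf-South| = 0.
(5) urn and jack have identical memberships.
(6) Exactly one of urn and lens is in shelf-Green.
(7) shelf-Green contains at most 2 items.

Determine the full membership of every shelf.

shelf-Blue = {quill}; shelf-South = {}; shelf-Green = {lens}

(4): shelf-South already has 0, so the rest are out.
Suppose jack ∈ shelf-Blue: no assignment then satisfies all the clues, so jack ∉ shelf-Blue.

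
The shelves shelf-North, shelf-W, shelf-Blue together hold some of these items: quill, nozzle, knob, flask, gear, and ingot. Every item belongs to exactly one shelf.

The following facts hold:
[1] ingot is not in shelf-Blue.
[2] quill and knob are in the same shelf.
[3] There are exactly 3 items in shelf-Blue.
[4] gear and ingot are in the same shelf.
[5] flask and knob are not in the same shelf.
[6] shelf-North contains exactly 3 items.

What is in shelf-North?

From (1): ingot ∉ shelf-Blue.
(4): gear matches ingot: gear ∉ shelf-Blue.
Suppose quill ∈ shelf-North: no assignment then satisfies all the clues, so quill ∉ shelf-North.

shelf-North = {flask, gear, ingot}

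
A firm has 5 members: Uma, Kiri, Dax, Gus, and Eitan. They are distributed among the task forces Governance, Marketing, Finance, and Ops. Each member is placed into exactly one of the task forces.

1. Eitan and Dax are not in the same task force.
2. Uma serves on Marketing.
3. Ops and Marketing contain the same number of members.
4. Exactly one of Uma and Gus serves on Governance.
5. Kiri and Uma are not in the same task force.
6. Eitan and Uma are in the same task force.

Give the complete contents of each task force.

Governance = {Gus}; Marketing = {Eitan, Uma}; Finance = {}; Ops = {Dax, Kiri}

From (2): Uma ∈ Marketing.
(4) (exactly one): Gus ∈ Governance.
(5): Kiri ∉ Marketing.
(6): Eitan matches Uma: Eitan ∉ Governance.
(6): Eitan matches Uma: Eitan ∈ Marketing.
(1): Dax ∉ Marketing.
Suppose Kiri ∈ Governance: no assignment then satisfies all the clues, so Kiri ∉ Governance.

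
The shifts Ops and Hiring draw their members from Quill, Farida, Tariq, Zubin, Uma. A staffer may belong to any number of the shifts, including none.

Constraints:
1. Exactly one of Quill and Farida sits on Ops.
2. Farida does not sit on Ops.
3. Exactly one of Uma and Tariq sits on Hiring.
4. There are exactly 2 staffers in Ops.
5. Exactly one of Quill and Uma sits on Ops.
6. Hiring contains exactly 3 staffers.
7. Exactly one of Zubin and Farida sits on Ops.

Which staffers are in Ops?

From (2): Farida ∉ Ops.
(1) (exactly one): Quill ∈ Ops.
(5) (exactly one): Uma ∉ Ops.
(7) (exactly one): Zubin ∈ Ops.
(4): Ops already has 2, so the rest are out.

Ops = {Quill, Zubin}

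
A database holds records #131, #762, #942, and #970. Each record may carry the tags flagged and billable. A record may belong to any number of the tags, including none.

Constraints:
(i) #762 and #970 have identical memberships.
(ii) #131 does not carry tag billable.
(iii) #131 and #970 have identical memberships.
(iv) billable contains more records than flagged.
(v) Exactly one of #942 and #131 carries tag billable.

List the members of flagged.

flagged = {}

From (ii): #131 ∉ billable.
(iii): #970 matches #131: #970 ∉ billable.
(v) (exactly one): #942 ∈ billable.
(i): #762 matches #970: #762 ∉ billable.
Suppose #131 ∈ flagged: no assignment then satisfies all the clues, so #131 ∉ flagged.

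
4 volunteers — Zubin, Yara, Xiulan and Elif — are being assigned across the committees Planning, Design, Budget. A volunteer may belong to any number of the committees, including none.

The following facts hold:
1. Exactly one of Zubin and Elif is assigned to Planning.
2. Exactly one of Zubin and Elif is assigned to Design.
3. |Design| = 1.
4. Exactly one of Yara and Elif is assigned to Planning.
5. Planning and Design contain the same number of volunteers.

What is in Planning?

Planning = {Elif}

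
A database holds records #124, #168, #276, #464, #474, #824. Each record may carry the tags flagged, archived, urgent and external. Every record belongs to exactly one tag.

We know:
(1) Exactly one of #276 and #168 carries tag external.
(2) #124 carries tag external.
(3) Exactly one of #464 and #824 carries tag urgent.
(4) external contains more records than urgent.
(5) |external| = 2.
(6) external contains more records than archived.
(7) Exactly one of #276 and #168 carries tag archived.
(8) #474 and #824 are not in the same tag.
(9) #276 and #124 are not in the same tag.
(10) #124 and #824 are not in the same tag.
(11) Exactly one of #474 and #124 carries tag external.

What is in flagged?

flagged = {#464, #474}

From (2): #124 ∈ external.
(9): #276 ∉ external.
(10): #824 ∉ external.
(11) (exactly one): #474 ∉ external.
(1) (exactly one): #168 ∈ external.
(5): external already has 2, so the rest are out.
(7) (exactly one): #276 ∈ archived.
Suppose #464 ∉ flagged: no assignment then satisfies all the clues, so #464 ∈ flagged.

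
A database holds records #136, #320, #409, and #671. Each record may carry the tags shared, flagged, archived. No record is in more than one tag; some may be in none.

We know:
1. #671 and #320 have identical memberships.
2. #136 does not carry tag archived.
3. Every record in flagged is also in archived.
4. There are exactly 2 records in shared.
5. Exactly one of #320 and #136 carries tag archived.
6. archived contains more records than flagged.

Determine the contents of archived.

archived = {#320, #671}

From (2): #136 ∉ archived.
(3) contrapositive: #136 ∉ flagged.
(5) (exactly one): #320 ∈ archived.
(1): #671 matches #320: #671 ∉ shared.
(1): #671 matches #320: #671 ∉ flagged.
(1): #671 matches #320: #671 ∈ archived.
(4): only 2 candidates remain for shared, so all are in.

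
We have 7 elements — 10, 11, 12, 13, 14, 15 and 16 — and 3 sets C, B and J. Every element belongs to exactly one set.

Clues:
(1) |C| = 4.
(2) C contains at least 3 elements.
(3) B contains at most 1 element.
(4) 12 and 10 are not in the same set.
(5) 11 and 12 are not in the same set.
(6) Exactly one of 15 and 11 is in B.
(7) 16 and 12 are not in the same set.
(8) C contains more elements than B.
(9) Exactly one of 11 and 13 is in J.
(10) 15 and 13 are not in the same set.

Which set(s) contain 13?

13: J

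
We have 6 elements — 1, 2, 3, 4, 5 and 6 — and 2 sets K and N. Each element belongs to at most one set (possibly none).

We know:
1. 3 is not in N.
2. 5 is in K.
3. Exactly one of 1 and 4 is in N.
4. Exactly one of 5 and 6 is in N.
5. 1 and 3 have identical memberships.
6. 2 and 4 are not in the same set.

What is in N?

From (1): 3 ∉ N.
From (2): 5 ∈ K.
(4) (exactly one): 6 ∈ N.
(5): 1 matches 3: 1 ∉ N.
(3) (exactly one): 4 ∈ N.
(6): 2 ∉ N.

N = {4, 6}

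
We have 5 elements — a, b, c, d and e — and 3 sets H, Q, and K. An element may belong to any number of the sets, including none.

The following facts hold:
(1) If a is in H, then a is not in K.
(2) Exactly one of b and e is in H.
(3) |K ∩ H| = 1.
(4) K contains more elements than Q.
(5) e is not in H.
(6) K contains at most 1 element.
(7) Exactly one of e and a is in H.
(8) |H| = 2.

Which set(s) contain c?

c: none

From (5): e ∉ H.
(2) (exactly one): b ∈ H.
(7) (exactly one): a ∈ H.
(8): H already has 2, so the rest are out.
(1): a ∉ K.
Suppose c ∈ Q: no assignment then satisfies all the clues, so c ∉ Q.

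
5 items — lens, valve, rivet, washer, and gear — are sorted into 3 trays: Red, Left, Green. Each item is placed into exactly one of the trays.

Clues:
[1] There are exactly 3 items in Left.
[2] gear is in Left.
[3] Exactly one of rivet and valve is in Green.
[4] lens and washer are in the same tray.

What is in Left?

From (2): gear ∈ Left.
Suppose lens ∉ Left: no assignment then satisfies all the clues, so lens ∈ Left.

Left = {gear, lens, washer}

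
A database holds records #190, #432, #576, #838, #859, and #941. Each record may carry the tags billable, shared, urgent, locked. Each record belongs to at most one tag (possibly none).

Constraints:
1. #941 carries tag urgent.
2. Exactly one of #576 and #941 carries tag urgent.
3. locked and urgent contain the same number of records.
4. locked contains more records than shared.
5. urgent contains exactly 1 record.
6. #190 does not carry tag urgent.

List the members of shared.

shared = {}

From (1): #941 ∈ urgent.
From (6): #190 ∉ urgent.
(2) (exactly one): #576 ∉ urgent.
(5): urgent already has 1, so the rest are out.
Suppose #190 ∈ shared: no assignment then satisfies all the clues, so #190 ∉ shared.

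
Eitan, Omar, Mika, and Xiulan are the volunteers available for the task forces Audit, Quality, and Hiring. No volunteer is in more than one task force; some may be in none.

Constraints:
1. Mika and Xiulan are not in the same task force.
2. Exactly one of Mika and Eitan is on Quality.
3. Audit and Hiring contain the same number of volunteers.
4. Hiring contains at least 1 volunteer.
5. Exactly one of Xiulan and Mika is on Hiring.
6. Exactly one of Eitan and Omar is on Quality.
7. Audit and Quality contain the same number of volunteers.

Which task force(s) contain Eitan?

Eitan: Quality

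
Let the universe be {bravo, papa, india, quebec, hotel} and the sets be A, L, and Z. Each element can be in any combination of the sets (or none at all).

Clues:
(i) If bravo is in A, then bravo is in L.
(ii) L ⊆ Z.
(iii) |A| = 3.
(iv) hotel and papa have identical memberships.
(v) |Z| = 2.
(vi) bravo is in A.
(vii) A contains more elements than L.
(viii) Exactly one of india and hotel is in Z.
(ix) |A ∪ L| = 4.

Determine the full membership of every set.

A = {bravo, hotel, papa}; L = {bravo, india}; Z = {bravo, india}

From (vi): bravo ∈ A.
(i): bravo ∈ L.
(ii) with bravo ∈ L: bravo ∈ Z.
Suppose papa ∉ A: no assignment then satisfies all the clues, so papa ∈ A.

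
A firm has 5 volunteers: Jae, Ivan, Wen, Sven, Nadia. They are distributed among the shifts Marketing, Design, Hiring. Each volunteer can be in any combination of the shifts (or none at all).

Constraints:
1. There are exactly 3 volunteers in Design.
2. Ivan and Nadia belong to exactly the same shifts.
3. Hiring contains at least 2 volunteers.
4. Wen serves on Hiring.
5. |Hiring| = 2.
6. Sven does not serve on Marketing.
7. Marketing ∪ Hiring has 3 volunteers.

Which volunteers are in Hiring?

From (4): Wen ∈ Hiring.
From (6): Sven ∉ Marketing.
Suppose Jae ∈ Hiring: no assignment then satisfies all the clues, so Jae ∉ Hiring.

Hiring = {Sven, Wen}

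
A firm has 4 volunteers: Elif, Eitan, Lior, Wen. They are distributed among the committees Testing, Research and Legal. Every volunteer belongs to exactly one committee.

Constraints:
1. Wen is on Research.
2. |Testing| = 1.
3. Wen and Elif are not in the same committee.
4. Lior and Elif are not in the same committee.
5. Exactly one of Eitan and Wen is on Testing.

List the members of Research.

From (1): Wen ∈ Research.
(3): Elif ∉ Research.
(5) (exactly one): Eitan ∈ Testing.
(2): Testing already has 1, so the rest are out.
Only one committee left: Elif ∈ Legal.
(4): Lior ∉ Legal.
Only one committee left: Lior ∈ Research.

Research = {Lior, Wen}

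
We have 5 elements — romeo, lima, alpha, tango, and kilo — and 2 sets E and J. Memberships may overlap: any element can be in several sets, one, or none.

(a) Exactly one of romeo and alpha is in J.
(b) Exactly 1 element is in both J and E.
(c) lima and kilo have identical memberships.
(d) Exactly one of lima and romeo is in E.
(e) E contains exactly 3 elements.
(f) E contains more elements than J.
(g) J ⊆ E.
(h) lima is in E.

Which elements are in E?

From (h): lima ∈ E.
(c): kilo matches lima: kilo ∈ E.
(d) (exactly one): romeo ∉ E.
(g) contrapositive: romeo ∉ J.
(a) (exactly one): alpha ∈ J.
(g) with alpha ∈ J: alpha ∈ E.
(e): E already has 3, so the rest are out.
(g) contrapositive: tango ∉ J.

E = {alpha, kilo, lima}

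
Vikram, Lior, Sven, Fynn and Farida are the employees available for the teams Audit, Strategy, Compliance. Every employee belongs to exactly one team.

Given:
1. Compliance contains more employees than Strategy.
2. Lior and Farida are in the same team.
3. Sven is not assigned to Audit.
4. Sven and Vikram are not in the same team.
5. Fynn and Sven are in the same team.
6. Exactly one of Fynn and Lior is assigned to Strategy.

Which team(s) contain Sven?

Sven: Strategy

From (3): Sven ∉ Audit.
(5): Fynn matches Sven: Fynn ∉ Audit.
Suppose Sven ∉ Strategy: no assignment then satisfies all the clues, so Sven ∈ Strategy.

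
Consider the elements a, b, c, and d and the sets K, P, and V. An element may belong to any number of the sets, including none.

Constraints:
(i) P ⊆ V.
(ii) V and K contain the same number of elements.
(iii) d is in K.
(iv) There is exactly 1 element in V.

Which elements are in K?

K = {d}

From (iii): d ∈ K.
Suppose a ∈ K: no assignment then satisfies all the clues, so a ∉ K.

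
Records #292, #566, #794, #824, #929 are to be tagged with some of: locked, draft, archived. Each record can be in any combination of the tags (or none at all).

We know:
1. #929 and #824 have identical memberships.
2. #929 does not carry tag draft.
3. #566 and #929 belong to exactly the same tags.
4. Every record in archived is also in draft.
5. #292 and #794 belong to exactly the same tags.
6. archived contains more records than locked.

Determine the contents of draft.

From (2): #929 ∉ draft.
(1): #824 matches #929: #824 ∉ draft.
(3): #566 matches #929: #566 ∉ draft.
(4) contrapositive: #566 ∉ archived.
(4) contrapositive: #824 ∉ archived.
(4) contrapositive: #929 ∉ archived.
Suppose #292 ∉ draft: no assignment then satisfies all the clues, so #292 ∈ draft.

draft = {#292, #794}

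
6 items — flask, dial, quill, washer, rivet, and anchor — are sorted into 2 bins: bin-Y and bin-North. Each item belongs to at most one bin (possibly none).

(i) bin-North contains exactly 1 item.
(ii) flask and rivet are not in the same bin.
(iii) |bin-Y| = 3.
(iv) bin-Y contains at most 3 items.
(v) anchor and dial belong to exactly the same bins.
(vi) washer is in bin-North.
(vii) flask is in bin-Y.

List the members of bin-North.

bin-North = {washer}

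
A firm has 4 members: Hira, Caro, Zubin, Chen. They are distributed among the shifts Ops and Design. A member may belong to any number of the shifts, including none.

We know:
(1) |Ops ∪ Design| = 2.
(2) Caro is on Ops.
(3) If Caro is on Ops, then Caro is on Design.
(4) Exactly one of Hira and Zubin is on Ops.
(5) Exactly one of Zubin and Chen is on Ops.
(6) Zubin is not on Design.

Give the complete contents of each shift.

Ops = {Caro, Zubin}; Design = {Caro}

From (2): Caro ∈ Ops.
From (6): Zubin ∉ Design.
(3): Caro ∈ Design.
Suppose Hira ∈ Ops: no assignment then satisfies all the clues, so Hira ∉ Ops.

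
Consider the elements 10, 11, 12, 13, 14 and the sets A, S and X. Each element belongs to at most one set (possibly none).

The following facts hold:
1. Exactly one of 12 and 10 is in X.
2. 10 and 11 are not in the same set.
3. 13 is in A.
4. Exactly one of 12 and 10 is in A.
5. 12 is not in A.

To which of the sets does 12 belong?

From (3): 13 ∈ A.
From (5): 12 ∉ A.
(4) (exactly one): 10 ∈ A.
(1) (exactly one): 12 ∈ X.
(2): 11 ∉ A.

12: X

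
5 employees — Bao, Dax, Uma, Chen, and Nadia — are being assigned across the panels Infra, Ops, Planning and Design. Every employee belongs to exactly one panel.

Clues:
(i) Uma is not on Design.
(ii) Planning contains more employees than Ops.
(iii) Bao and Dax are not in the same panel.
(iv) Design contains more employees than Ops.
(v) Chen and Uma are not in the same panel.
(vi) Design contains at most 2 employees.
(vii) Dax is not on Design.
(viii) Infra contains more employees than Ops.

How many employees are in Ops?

0

From (i): Uma ∉ Design.
From (vii): Dax ∉ Design.
Suppose Bao ∈ Ops: no assignment then satisfies all the clues, so Bao ∉ Ops.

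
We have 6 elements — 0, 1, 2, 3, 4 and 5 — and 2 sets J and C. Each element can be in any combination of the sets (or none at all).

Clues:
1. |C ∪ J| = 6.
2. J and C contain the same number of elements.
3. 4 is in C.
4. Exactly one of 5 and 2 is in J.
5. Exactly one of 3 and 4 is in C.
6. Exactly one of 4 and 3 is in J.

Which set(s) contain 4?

4: C

From (3): 4 ∈ C.
(5) (exactly one): 3 ∉ C.
Suppose 4 ∈ J: no assignment then satisfies all the clues, so 4 ∉ J.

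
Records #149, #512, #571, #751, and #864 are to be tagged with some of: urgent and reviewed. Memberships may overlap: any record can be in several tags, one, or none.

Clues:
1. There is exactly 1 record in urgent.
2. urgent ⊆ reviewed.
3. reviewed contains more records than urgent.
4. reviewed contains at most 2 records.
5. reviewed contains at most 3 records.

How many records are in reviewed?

2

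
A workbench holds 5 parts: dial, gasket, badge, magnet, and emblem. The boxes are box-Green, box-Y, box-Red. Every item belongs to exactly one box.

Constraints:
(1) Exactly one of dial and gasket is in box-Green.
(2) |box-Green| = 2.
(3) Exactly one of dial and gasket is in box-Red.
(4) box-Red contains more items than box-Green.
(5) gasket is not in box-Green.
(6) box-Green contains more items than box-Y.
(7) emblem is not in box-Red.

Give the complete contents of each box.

box-Green = {dial, emblem}; box-Y = {}; box-Red = {badge, gasket, magnet}

From (5): gasket ∉ box-Green.
From (7): emblem ∉ box-Red.
(1) (exactly one): dial ∈ box-Green.
(3) (exactly one): gasket ∈ box-Red.
Suppose badge ∈ box-Green: no assignment then satisfies all the clues, so badge ∉ box-Green.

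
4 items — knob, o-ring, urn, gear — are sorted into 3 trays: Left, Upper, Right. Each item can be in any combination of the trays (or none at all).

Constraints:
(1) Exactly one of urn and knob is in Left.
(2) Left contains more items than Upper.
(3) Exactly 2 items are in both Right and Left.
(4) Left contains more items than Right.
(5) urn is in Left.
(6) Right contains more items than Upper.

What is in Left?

Left = {gear, o-ring, urn}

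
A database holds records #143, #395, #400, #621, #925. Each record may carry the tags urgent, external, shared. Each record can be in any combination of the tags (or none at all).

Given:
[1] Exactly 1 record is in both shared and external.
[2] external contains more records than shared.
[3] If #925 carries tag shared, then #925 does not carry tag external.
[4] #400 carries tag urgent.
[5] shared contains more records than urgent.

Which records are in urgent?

From (4): #400 ∈ urgent.
Suppose #143 ∈ urgent: no assignment then satisfies all the clues, so #143 ∉ urgent.

urgent = {#400}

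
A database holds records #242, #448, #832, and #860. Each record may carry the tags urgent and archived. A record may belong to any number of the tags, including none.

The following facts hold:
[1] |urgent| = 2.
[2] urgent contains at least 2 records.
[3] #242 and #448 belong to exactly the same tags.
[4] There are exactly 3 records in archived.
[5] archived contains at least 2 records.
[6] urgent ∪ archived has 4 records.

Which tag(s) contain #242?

#242: archived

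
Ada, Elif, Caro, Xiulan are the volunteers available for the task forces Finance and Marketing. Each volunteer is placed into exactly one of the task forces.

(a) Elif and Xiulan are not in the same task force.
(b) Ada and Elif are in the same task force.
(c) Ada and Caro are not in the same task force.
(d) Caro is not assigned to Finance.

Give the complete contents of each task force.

From (d): Caro ∉ Finance.
Only one task force left: Caro ∈ Marketing.
(c): Ada ∉ Marketing.
Only one task force left: Ada ∈ Finance.
(b): Elif matches Ada: Elif ∈ Finance.
(a): Xiulan ∉ Finance.
Only one task force left: Xiulan ∈ Marketing.

Finance = {Ada, Elif}; Marketing = {Caro, Xiulan}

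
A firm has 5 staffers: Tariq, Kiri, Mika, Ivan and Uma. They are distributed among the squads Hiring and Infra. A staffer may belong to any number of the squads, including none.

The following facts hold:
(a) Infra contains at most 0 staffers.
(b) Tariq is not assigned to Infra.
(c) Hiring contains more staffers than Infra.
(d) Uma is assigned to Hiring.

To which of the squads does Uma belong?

Uma: Hiring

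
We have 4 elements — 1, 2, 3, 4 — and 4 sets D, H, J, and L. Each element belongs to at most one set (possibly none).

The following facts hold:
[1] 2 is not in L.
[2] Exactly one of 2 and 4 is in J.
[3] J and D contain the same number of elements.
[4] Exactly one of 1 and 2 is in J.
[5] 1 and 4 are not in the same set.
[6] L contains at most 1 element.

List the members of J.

From (1): 2 ∉ L.
Suppose 1 ∈ J: no assignment then satisfies all the clues, so 1 ∉ J.

J = {2}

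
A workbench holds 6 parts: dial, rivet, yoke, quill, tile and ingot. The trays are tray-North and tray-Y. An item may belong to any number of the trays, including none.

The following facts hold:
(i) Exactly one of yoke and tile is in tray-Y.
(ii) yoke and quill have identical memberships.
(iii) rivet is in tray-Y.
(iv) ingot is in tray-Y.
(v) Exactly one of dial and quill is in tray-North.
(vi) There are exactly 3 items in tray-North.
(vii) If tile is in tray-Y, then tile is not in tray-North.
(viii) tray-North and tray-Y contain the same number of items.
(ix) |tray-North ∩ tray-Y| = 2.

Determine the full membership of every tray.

tray-North = {dial, ingot, rivet}; tray-Y = {ingot, rivet, tile}

From (iii): rivet ∈ tray-Y.
From (iv): ingot ∈ tray-Y.
Suppose dial ∉ tray-North: no assignment then satisfies all the clues, so dial ∈ tray-North.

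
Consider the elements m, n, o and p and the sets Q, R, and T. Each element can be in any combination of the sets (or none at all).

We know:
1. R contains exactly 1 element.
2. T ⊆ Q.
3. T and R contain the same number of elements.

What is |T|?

1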